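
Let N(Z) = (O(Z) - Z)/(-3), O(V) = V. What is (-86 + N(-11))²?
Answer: 7396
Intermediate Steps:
N(Z) = 0 (N(Z) = (Z - Z)/(-3) = 0*(-⅓) = 0)
(-86 + N(-11))² = (-86 + 0)² = (-86)² = 7396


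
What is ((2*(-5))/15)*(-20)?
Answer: 40/3 ≈ 13.333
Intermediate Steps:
((2*(-5))/15)*(-20) = ((1/15)*(-10))*(-20) = -⅔*(-20) = 40/3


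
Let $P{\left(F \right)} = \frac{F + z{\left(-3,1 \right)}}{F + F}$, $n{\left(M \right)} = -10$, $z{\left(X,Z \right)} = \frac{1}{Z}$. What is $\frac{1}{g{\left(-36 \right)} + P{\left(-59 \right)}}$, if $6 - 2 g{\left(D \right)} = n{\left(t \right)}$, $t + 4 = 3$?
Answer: $\frac{59}{501} \approx 0.11776$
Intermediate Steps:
$t = -1$ ($t = -4 + 3 = -1$)
$g{\left(D \right)} = 8$ ($g{\left(D \right)} = 3 - -5 = 3 + 5 = 8$)
$P{\left(F \right)} = \frac{1 + F}{2 F}$ ($P{\left(F \right)} = \frac{F + 1^{-1}}{F + F} = \frac{F + 1}{2 F} = \left(1 + F\right) \frac{1}{2 F} = \frac{1 + F}{2 F}$)
$\frac{1}{g{\left(-36 \right)} + P{\left(-59 \right)}} = \frac{1}{8 + \frac{1 - 59}{2 \left(-59\right)}} = \frac{1}{8 + \frac{1}{2} \left(- \frac{1}{59}\right) \left(-58\right)} = \frac{1}{8 + \frac{29}{59}} = \frac{1}{\frac{501}{59}} = \frac{59}{501}$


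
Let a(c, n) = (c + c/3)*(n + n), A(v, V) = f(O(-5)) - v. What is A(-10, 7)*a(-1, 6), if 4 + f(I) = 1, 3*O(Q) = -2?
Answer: -112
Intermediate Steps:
O(Q) = -⅔ (O(Q) = (⅓)*(-2) = -⅔)
f(I) = -3 (f(I) = -4 + 1 = -3)
A(v, V) = -3 - v
a(c, n) = 8*c*n/3 (a(c, n) = (c + c*(⅓))*(2*n) = (c + c/3)*(2*n) = (4*c/3)*(2*n) = 8*c*n/3)
A(-10, 7)*a(-1, 6) = (-3 - 1*(-10))*((8/3)*(-1)*6) = (-3 + 10)*(-16) = 7*(-16) = -112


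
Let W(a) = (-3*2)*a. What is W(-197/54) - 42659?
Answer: -383734/9 ≈ -42637.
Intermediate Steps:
W(a) = -6*a
W(-197/54) - 42659 = -(-1182)/54 - 42659 = -6*(-197/54) - 42659 = 197/9 - 42659 = -383734/9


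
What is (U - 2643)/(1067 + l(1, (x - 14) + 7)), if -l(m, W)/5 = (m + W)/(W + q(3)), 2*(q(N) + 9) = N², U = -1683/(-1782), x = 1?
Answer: -332899/134142 ≈ -2.4817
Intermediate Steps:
U = 17/18 (U = -1683*(-1/1782) = 17/18 ≈ 0.94444)
q(N) = -9 + N²/2
l(m, W) = -5*(W + m)/(-9/2 + W) (l(m, W) = -5*(m + W)/(W + (-9 + (½)*3²)) = -5*(W + m)/(W + (-9 + (½)*9)) = -5*(W + m)/(W + (-9 + 9/2)) = -5*(W + m)/(W - 9/2) = -5*(W + m)/(-9/2 + W))
(U - 2643)/(1067 + l(1, (x - 14) + 7)) = (17/18 - 2643)/(1067 + 10*(-((1 - 14) + 7) - 1*1)/(-9 + 2*((1 - 14) + 7))) = -47557/(18*(1067 + 10*(-(-13 + 7) - 1)/(-9 + 2*(-13 + 7)))) = -47557/(18*(1067 + 10*(-1*(-6) - 1)/(-9 + 2*(-6)))) = -47557/(18*(1067 + 10*(6 - 1)/(-9 - 12))) = -47557/(18*(1067 + 10*5/(-21))) = -47557/(18*(1067 + 10*(-1/21)*5)) = -47557/(18*(1067 - 50/21)) = -47557/(18*22357/21) = -47557/18*21/22357 = -332899/134142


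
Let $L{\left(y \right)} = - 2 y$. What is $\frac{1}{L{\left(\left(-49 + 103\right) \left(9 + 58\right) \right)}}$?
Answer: $- \frac{1}{7236} \approx -0.0001382$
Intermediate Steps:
$\frac{1}{L{\left(\left(-49 + 103\right) \left(9 + 58\right) \right)}} = \frac{1}{\left(-2\right) \left(-49 + 103\right) \left(9 + 58\right)} = \frac{1}{\left(-2\right) 54 \cdot 67} = \frac{1}{\left(-2\right) 3618} = \frac{1}{-7236} = - \frac{1}{7236}$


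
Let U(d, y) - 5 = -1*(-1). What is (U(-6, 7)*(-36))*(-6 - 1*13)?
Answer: 4104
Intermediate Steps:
U(d, y) = 6 (U(d, y) = 5 - 1*(-1) = 5 + 1 = 6)
(U(-6, 7)*(-36))*(-6 - 1*13) = (6*(-36))*(-6 - 1*13) = -216*(-6 - 13) = -216*(-19) = 4104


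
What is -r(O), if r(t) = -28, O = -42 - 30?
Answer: 28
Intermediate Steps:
O = -72
-r(O) = -1*(-28) = 28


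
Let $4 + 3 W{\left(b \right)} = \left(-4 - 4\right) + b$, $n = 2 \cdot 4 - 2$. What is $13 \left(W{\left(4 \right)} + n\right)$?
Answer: $\frac{130}{3} \approx 43.333$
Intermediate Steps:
$n = 6$ ($n = 8 - 2 = 6$)
$W{\left(b \right)} = -4 + \frac{b}{3}$ ($W{\left(b \right)} = - \frac{4}{3} + \frac{\left(-4 - 4\right) + b}{3} = - \frac{4}{3} + \frac{-8 + b}{3} = - \frac{4}{3} + \left(- \frac{8}{3} + \frac{b}{3}\right) = -4 + \frac{b}{3}$)
$13 \left(W{\left(4 \right)} + n\right) = 13 \left(\left(-4 + \frac{1}{3} \cdot 4\right) + 6\right) = 13 \left(\left(-4 + \frac{4}{3}\right) + 6\right) = 13 \left(- \frac{8}{3} + 6\right) = 13 \cdot \frac{10}{3} = \frac{130}{3}$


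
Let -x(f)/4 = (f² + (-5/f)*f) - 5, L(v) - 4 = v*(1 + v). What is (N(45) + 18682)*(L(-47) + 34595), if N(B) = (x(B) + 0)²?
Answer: 2388813668602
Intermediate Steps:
L(v) = 4 + v*(1 + v)
x(f) = 40 - 4*f² (x(f) = -4*((f² + (-5/f)*f) - 5) = -4*((f² - 5) - 5) = -4*((-5 + f²) - 5) = -4*(-10 + f²) = 40 - 4*f²)
N(B) = (40 - 4*B²)² (N(B) = ((40 - 4*B²) + 0)² = (40 - 4*B²)²)
(N(45) + 18682)*(L(-47) + 34595) = (16*(-10 + 45²)² + 18682)*((4 - 47 + (-47)²) + 34595) = (16*(-10 + 2025)² + 18682)*((4 - 47 + 2209) + 34595) = (16*2015² + 18682)*(2166 + 34595) = (16*4060225 + 18682)*36761 = (64963600 + 18682)*36761 = 64982282*36761 = 2388813668602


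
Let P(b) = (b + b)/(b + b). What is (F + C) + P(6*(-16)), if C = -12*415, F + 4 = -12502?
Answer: -17485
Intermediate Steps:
F = -12506 (F = -4 - 12502 = -12506)
C = -4980
P(b) = 1 (P(b) = (2*b)/((2*b)) = (2*b)*(1/(2*b)) = 1)
(F + C) + P(6*(-16)) = (-12506 - 4980) + 1 = -17486 + 1 = -17485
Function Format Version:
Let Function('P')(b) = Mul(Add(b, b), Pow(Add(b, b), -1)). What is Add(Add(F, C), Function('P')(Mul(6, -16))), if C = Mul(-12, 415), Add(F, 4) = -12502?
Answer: -17485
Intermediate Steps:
F = -12506 (F = Add(-4, -12502) = -12506)
C = -4980
Function('P')(b) = 1 (Function('P')(b) = Mul(Mul(2, b), Pow(Mul(2, b), -1)) = Mul(Mul(2, b), Mul(Rational(1, 2), Pow(b, -1))) = 1)
Add(Add(F, C), Function('P')(Mul(6, -16))) = Add(Add(-12506, -4980), 1) = Add(-17486, 1) = -17485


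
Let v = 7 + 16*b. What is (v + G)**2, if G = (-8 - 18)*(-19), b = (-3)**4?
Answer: 3229209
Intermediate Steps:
b = 81
G = 494 (G = -26*(-19) = 494)
v = 1303 (v = 7 + 16*81 = 7 + 1296 = 1303)
(v + G)**2 = (1303 + 494)**2 = 1797**2 = 3229209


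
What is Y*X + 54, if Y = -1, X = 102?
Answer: -48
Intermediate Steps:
Y*X + 54 = -1*102 + 54 = -102 + 54 = -48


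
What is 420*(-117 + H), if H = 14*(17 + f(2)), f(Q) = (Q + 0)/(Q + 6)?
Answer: 52290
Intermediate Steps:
f(Q) = Q/(6 + Q)
H = 483/2 (H = 14*(17 + 2/(6 + 2)) = 14*(17 + 2/8) = 14*(17 + 2*(⅛)) = 14*(17 + ¼) = 14*(69/4) = 483/2 ≈ 241.50)
420*(-117 + H) = 420*(-117 + 483/2) = 420*(249/2) = 52290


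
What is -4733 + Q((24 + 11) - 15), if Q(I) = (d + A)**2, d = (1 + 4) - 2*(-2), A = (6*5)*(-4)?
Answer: 7588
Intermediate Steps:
A = -120 (A = 30*(-4) = -120)
d = 9 (d = 5 + 4 = 9)
Q(I) = 12321 (Q(I) = (9 - 120)**2 = (-111)**2 = 12321)
-4733 + Q((24 + 11) - 15) = -4733 + 12321 = 7588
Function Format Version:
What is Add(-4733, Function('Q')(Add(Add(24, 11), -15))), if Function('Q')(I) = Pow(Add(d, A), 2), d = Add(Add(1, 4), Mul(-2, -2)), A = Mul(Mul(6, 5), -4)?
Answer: 7588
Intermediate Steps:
A = -120 (A = Mul(30, -4) = -120)
d = 9 (d = Add(5, 4) = 9)
Function('Q')(I) = 12321 (Function('Q')(I) = Pow(Add(9, -120), 2) = Pow(-111, 2) = 12321)
Add(-4733, Function('Q')(Add(Add(24, 11), -15))) = Add(-4733, 12321) = 7588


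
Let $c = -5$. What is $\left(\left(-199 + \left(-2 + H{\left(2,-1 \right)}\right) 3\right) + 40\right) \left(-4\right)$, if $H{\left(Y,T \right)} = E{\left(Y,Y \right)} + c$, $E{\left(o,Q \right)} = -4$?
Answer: $768$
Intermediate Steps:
$H{\left(Y,T \right)} = -9$ ($H{\left(Y,T \right)} = -4 - 5 = -9$)
$\left(\left(-199 + \left(-2 + H{\left(2,-1 \right)}\right) 3\right) + 40\right) \left(-4\right) = \left(\left(-199 + \left(-2 - 9\right) 3\right) + 40\right) \left(-4\right) = \left(\left(-199 - 33\right) + 40\right) \left(-4\right) = \left(-232 + 40\right) \left(-4\right) = \left(-192\right) \left(-4\right) = 768$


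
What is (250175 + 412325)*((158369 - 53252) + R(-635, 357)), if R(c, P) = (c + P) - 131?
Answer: 69369050000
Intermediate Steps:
R(c, P) = -131 + P + c (R(c, P) = (P + c) - 131 = -131 + P + c)
(250175 + 412325)*((158369 - 53252) + R(-635, 357)) = (250175 + 412325)*((158369 - 53252) + (-131 + 357 - 635)) = 662500*(105117 - 409) = 662500*104708 = 69369050000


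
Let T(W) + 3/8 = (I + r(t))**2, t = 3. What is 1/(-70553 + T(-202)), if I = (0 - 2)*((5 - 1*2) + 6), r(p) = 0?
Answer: -8/561835 ≈ -1.4239e-5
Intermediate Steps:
I = -18 (I = -2*((5 - 2) + 6) = -2*(3 + 6) = -2*9 = -18)
T(W) = 2589/8 (T(W) = -3/8 + (-18 + 0)**2 = -3/8 + (-18)**2 = -3/8 + 324 = 2589/8)
1/(-70553 + T(-202)) = 1/(-70553 + 2589/8) = 1/(-561835/8) = -8/561835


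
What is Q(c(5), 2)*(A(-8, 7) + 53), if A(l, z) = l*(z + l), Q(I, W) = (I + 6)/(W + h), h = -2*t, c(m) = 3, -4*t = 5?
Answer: 122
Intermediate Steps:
t = -5/4 (t = -¼*5 = -5/4 ≈ -1.2500)
h = 5/2 (h = -2*(-5/4) = 5/2 ≈ 2.5000)
Q(I, W) = (6 + I)/(5/2 + W) (Q(I, W) = (I + 6)/(W + 5/2) = (6 + I)/(5/2 + W))
A(l, z) = l*(l + z)
Q(c(5), 2)*(A(-8, 7) + 53) = (2*(6 + 3)/(5 + 2*2))*(-8*(-8 + 7) + 53) = (2*9/(5 + 4))*(-8*(-1) + 53) = (2*9/9)*(8 + 53) = (2*(⅑)*9)*61 = 2*61 = 122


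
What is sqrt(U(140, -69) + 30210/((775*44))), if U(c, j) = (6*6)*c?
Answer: sqrt(58615925610)/3410 ≈ 70.999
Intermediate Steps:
U(c, j) = 36*c
sqrt(U(140, -69) + 30210/((775*44))) = sqrt(36*140 + 30210/((775*44))) = sqrt(5040 + 30210/34100) = sqrt(5040 + 30210*(1/34100)) = sqrt(5040 + 3021/3410) = sqrt(17189421/3410) = sqrt(58615925610)/3410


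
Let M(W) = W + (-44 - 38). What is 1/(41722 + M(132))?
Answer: 1/41772 ≈ 2.3939e-5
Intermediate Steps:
M(W) = -82 + W (M(W) = W - 82 = -82 + W)
1/(41722 + M(132)) = 1/(41722 + (-82 + 132)) = 1/(41722 + 50) = 1/41772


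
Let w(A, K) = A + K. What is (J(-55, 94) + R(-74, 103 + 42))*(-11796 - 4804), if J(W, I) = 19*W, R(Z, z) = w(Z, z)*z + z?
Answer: -155957000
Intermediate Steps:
R(Z, z) = z + z*(Z + z) (R(Z, z) = (Z + z)*z + z = z*(Z + z) + z = z + z*(Z + z))
(J(-55, 94) + R(-74, 103 + 42))*(-11796 - 4804) = (19*(-55) + (103 + 42)*(1 - 74 + (103 + 42)))*(-11796 - 4804) = (-1045 + 145*(1 - 74 + 145))*(-16600) = (-1045 + 145*72)*(-16600) = (-1045 + 10440)*(-16600) = 9395*(-16600) = -155957000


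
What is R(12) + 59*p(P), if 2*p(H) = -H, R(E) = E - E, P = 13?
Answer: -767/2 ≈ -383.50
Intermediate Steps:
R(E) = 0
p(H) = -H/2 (p(H) = (-H)/2 = -H/2)
R(12) + 59*p(P) = 0 + 59*(-½*13) = 0 + 59*(-13/2) = 0 - 767/2 = -767/2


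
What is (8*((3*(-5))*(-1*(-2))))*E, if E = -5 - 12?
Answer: 4080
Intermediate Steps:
E = -17
(8*((3*(-5))*(-1*(-2))))*E = (8*((3*(-5))*(-1*(-2))))*(-17) = (8*(-15*2))*(-17) = (8*(-30))*(-17) = -240*(-17) = 4080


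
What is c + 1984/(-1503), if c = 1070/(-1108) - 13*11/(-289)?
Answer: -430965983/240639318 ≈ -1.7909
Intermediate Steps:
c = -75393/160106 (c = 1070*(-1/1108) - 143*(-1/289) = -535/554 + 143/289 = -75393/160106 ≈ -0.47089)
c + 1984/(-1503) = -75393/160106 + 1984/(-1503) = -75393/160106 + 1984*(-1/1503) = -75393/160106 - 1984/1503 = -430965983/240639318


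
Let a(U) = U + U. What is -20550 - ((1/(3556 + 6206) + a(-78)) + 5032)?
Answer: -248208613/9762 ≈ -25426.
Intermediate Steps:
a(U) = 2*U
-20550 - ((1/(3556 + 6206) + a(-78)) + 5032) = -20550 - ((1/(3556 + 6206) + 2*(-78)) + 5032) = -20550 - ((1/9762 - 156) + 5032) = -20550 - (-1522871/9762 + 5032) = -20550 - 1*47599513/9762 = -20550 - 47599513/9762 = -248208613/9762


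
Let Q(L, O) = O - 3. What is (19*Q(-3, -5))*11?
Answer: -1672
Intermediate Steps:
Q(L, O) = -3 + O
(19*Q(-3, -5))*11 = (19*(-3 - 5))*11 = (19*(-8))*11 = -152*11 = -1672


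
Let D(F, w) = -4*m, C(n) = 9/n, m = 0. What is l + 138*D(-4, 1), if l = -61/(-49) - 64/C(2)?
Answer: -5723/441 ≈ -12.977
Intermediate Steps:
D(F, w) = 0 (D(F, w) = -4*0 = 0)
l = -5723/441 (l = -61/(-49) - 64/(9/2) = -61*(-1/49) - 64/(9*(½)) = 61/49 - 64/9/2 = 61/49 - 64*2/9 = 61/49 - 128/9 = -5723/441 ≈ -12.977)
l + 138*D(-4, 1) = -5723/441 + 138*0 = -5723/441 + 0 = -5723/441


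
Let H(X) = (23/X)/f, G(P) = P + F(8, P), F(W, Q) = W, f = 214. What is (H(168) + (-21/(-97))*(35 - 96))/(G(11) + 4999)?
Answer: -46052281/17499492192 ≈ -0.0026316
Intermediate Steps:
G(P) = 8 + P (G(P) = P + 8 = 8 + P)
H(X) = 23/(214*X) (H(X) = (23/X)/214 = (23/X)*(1/214) = 23/(214*X))
(H(168) + (-21/(-97))*(35 - 96))/(G(11) + 4999) = ((23/214)/168 + (-21/(-97))*(35 - 96))/((8 + 11) + 4999) = ((23/214)*(1/168) - 21*(-1/97)*(-61))/(19 + 4999) = (23/35952 + (21/97)*(-61))/5018 = (23/35952 - 1281/97)*(1/5018) = -46052281/3487344*1/5018 = -46052281/17499492192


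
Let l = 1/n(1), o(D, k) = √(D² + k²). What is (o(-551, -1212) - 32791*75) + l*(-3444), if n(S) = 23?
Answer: -56567919/23 + √1772545 ≈ -2.4581e+6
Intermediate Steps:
l = 1/23 ≈ 0.043478
(o(-551, -1212) - 32791*75) + l*(-3444) = (√((-551)² + (-1212)²) - 32791*75) + (1/23)*(-3444) = (√(303601 + 1468944) - 2459325) - 3444/23 = (√1772545 - 2459325) - 3444/23 = (-2459325 + √1772545) - 3444/23 = -56567919/23 + √1772545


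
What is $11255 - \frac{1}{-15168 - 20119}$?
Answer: $\frac{397155186}{35287} \approx 11255.0$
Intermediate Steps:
$11255 - \frac{1}{-15168 - 20119} = 11255 - \frac{1}{-35287} = 11255 - - \frac{1}{35287} = 11255 + \frac{1}{35287} = \frac{397155186}{35287}$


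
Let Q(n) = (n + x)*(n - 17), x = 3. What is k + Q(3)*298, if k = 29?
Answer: -25003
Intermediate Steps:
Q(n) = (-17 + n)*(3 + n) (Q(n) = (n + 3)*(n - 17) = (3 + n)*(-17 + n) = (-17 + n)*(3 + n))
k + Q(3)*298 = 29 + (-51 + 3² - 14*3)*298 = 29 + (-51 + 9 - 42)*298 = 29 - 84*298 = 29 - 25032 = -25003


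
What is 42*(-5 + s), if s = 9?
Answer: 168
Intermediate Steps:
42*(-5 + s) = 42*(-5 + 9) = 42*4 = 168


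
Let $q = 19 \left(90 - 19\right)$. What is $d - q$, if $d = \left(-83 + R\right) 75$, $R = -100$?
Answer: $-15074$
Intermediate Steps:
$q = 1349$ ($q = 19 \cdot 71 = 1349$)
$d = -13725$ ($d = \left(-83 - 100\right) 75 = \left(-183\right) 75 = -13725$)
$d - q = -13725 - 1349 = -15074$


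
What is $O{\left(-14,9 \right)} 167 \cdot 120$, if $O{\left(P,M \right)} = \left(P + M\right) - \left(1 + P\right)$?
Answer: $160320$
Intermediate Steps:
$O{\left(P,M \right)} = -1 + M$ ($O{\left(P,M \right)} = \left(M + P\right) - \left(1 + P\right) = -1 + M$)
$O{\left(-14,9 \right)} 167 \cdot 120 = \left(-1 + 9\right) 167 \cdot 120 = 8 \cdot 167 \cdot 120 = 1336 \cdot 120 = 160320$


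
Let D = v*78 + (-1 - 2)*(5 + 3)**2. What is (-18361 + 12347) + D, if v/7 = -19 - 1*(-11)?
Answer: -10574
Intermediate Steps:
v = -56 (v = 7*(-19 - 1*(-11)) = 7*(-19 + 11) = 7*(-8) = -56)
D = -4560 (D = -56*78 + (-1 - 2)*(5 + 3)**2 = -4368 - 3*8**2 = -4368 - 3*64 = -4368 - 192 = -4560)
(-18361 + 12347) + D = (-18361 + 12347) - 4560 = -6014 - 4560 = -10574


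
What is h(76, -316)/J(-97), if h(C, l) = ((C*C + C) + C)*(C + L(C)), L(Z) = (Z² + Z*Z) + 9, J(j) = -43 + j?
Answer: -17246034/35 ≈ -4.9274e+5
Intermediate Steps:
L(Z) = 9 + 2*Z² (L(Z) = (Z² + Z²) + 9 = 2*Z² + 9 = 9 + 2*Z²)
h(C, l) = (C² + 2*C)*(9 + C + 2*C²) (h(C, l) = ((C*C + C) + C)*(C + (9 + 2*C²)) = ((C² + C) + C)*(9 + C + 2*C²) = ((C + C²) + C)*(9 + C + 2*C²) = (C² + 2*C)*(9 + C + 2*C²))
h(76, -316)/J(-97) = (76*(18 + 2*76³ + 5*76² + 11*76))/(-43 - 97) = (76*(18 + 2*438976 + 5*5776 + 836))/(-140) = (76*(18 + 877952 + 28880 + 836))*(-1/140) = (76*907686)*(-1/140) = 68984136*(-1/140) = -17246034/35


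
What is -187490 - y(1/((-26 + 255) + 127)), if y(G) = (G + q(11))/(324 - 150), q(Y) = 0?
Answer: -11613880561/61944 ≈ -1.8749e+5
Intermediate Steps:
y(G) = G/174 (y(G) = (G + 0)/(324 - 150) = G/174)
-187490 - y(1/((-26 + 255) + 127)) = -187490 - 1/(174*((-26 + 255) + 127)) = -187490 - 1/(174*(229 + 127)) = -187490 - 1/(174*356) = -187490 - 1*1/61944 = -187490 - 1/61944 = -11613880561/61944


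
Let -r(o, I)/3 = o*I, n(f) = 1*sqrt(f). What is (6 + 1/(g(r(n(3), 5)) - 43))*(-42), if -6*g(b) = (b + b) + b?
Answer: -1686468/6721 + 1260*sqrt(3)/6721 ≈ -250.60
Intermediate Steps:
n(f) = sqrt(f)
r(o, I) = -3*I*o (r(o, I) = -3*o*I = -3*I*o)
g(b) = -b/2 (g(b) = -((b + b) + b)/6 = -(2*b + b)/6 = -b/2)
(6 + 1/(g(r(n(3), 5)) - 43))*(-42) = (6 + 1/(-(-3)*5*sqrt(3)/2 - 43))*(-42) = (6 + 1/(-(-15)*sqrt(3)/2 - 43))*(-42) = (6 + 1/(15*sqrt(3)/2 - 43))*(-42) = (6 + 1/(-43 + 15*sqrt(3)/2))*(-42) = -252 - 42/(-43 + 15*sqrt(3)/2)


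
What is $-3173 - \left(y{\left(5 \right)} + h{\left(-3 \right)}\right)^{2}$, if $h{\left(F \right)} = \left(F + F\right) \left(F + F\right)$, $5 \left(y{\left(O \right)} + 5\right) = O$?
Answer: $-4197$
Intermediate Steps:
$y{\left(O \right)} = -5 + \frac{O}{5}$
$h{\left(F \right)} = 4 F^{2}$ ($h{\left(F \right)} = 2 F 2 F = 4 F^{2}$)
$-3173 - \left(y{\left(5 \right)} + h{\left(-3 \right)}\right)^{2} = -3173 - \left(\left(-5 + \frac{1}{5} \cdot 5\right) + 4 \left(-3\right)^{2}\right)^{2} = -3173 - \left(\left(-5 + 1\right) + 4 \cdot 9\right)^{2} = -3173 - \left(-4 + 36\right)^{2} = -3173 - 32^{2} = -3173 - 1024 = -4197$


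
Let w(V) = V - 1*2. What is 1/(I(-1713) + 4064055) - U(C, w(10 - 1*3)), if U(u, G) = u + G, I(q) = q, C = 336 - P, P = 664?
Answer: 1312136467/4062342 ≈ 323.00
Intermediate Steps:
C = -328 (C = 336 - 1*664 = 336 - 664 = -328)
w(V) = -2 + V (w(V) = V - 2 = -2 + V)
U(u, G) = G + u
1/(I(-1713) + 4064055) - U(C, w(10 - 1*3)) = 1/(-1713 + 4064055) - ((-2 + (10 - 1*3)) - 328) = 1/4062342 - ((-2 + (10 - 3)) - 328) = 1/4062342 - ((-2 + 7) - 328) = 1/4062342 - (5 - 328) = 1/4062342 - 1*(-323) = 1/4062342 + 323 = 1312136467/4062342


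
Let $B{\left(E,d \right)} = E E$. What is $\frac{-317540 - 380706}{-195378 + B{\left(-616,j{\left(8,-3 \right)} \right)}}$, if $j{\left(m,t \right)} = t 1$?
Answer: $- \frac{349123}{92039} \approx -3.7932$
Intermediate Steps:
$j{\left(m,t \right)} = t$
$B{\left(E,d \right)} = E^{2}$
$\frac{-317540 - 380706}{-195378 + B{\left(-616,j{\left(8,-3 \right)} \right)}} = \frac{-317540 - 380706}{-195378 + \left(-616\right)^{2}} = - \frac{698246}{-195378 + 379456} = - \frac{698246}{184078} = \left(-698246\right) \frac{1}{184078} = - \frac{349123}{92039}$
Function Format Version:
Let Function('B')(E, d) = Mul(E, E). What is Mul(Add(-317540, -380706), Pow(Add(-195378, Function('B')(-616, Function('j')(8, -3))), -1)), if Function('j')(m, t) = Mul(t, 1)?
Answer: Rational(-349123, 92039) ≈ -3.7932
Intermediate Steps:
Function('j')(m, t) = t
Function('B')(E, d) = Pow(E, 2)
Mul(Add(-317540, -380706), Pow(Add(-195378, Function('B')(-616, Function('j')(8, -3))), -1)) = Mul(Add(-317540, -380706), Pow(Add(-195378, Pow(-616, 2)), -1)) = Mul(-698246, Pow(Add(-195378, 379456), -1)) = Mul(-698246, Pow(184078, -1)) = Mul(-698246, Rational(1, 184078)) = Rational(-349123, 92039)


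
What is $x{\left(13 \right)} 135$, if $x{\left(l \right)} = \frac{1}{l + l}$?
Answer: $\frac{135}{26} \approx 5.1923$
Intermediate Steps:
$x{\left(l \right)} = \frac{1}{2 l}$
$x{\left(13 \right)} 135 = \frac{1}{2 \cdot 13} \cdot 135 = \frac{1}{2} \cdot \frac{1}{13} \cdot 135 = \frac{1}{26} \cdot 135 = \frac{135}{26}$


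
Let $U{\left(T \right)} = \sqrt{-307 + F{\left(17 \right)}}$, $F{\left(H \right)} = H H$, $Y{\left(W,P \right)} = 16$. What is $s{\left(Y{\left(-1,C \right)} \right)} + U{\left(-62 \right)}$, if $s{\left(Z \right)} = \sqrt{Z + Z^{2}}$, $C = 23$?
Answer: $4 \sqrt{17} + 3 i \sqrt{2} \approx 16.492 + 4.2426 i$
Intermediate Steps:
$F{\left(H \right)} = H^{2}$
$U{\left(T \right)} = 3 i \sqrt{2}$ ($U{\left(T \right)} = \sqrt{-307 + 17^{2}} = \sqrt{-307 + 289} = \sqrt{-18} = 3 i \sqrt{2}$)
$s{\left(Y{\left(-1,C \right)} \right)} + U{\left(-62 \right)} = \sqrt{16 \left(1 + 16\right)} + 3 i \sqrt{2} = \sqrt{16 \cdot 17} + 3 i \sqrt{2} = \sqrt{272} + 3 i \sqrt{2} = 4 \sqrt{17} + 3 i \sqrt{2}$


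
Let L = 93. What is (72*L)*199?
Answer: 1332504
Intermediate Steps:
(72*L)*199 = (72*93)*199 = 6696*199 = 1332504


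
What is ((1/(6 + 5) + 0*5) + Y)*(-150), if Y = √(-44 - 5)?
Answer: -150/11 - 1050*I ≈ -13.636 - 1050.0*I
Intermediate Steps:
Y = 7*I (Y = √(-49) = 7*I ≈ 7.0*I)
((1/(6 + 5) + 0*5) + Y)*(-150) = ((1/(6 + 5) + 0*5) + 7*I)*(-150) = ((1/11 + 0) + 7*I)*(-150) = (1/11 + 7*I)*(-150) = -150/11 - 1050*I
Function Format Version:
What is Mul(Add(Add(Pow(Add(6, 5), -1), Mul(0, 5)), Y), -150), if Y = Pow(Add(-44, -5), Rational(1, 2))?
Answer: Add(Rational(-150, 11), Mul(-1050, I)) ≈ Add(-13.636, Mul(-1050.0, I))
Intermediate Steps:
Y = Mul(7, I) (Y = Pow(-49, Rational(1, 2)) = Mul(7, I) ≈ Mul(7.0000, I))
Mul(Add(Add(Pow(Add(6, 5), -1), Mul(0, 5)), Y), -150) = Mul(Add(Add(Pow(Add(6, 5), -1), Mul(0, 5)), Mul(7, I)), -150) = Mul(Add(Add(Pow(11, -1), 0), Mul(7, I)), -150) = Mul(Add(Add(Rational(1, 11), 0), Mul(7, I)), -150) = Mul(Add(Rational(1, 11), Mul(7, I)), -150) = Add(Rational(-150, 11), Mul(-1050, I))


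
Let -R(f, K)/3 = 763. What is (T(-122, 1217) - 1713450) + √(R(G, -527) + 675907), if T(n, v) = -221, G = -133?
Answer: -1713671 + √673618 ≈ -1.7129e+6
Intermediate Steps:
R(f, K) = -2289 (R(f, K) = -3*763 = -2289)
(T(-122, 1217) - 1713450) + √(R(G, -527) + 675907) = (-221 - 1713450) + √(-2289 + 675907) = -1713671 + √673618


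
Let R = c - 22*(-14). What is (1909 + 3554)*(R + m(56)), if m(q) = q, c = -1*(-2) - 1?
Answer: 1993995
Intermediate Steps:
c = 1 (c = 2 - 1 = 1)
R = 309 (R = 1 - 22*(-14) = 1 + 308 = 309)
(1909 + 3554)*(R + m(56)) = (1909 + 3554)*(309 + 56) = 5463*365 = 1993995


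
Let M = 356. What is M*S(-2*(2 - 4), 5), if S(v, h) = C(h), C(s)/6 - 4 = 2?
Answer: 12816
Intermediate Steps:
C(s) = 36 (C(s) = 24 + 6*2 = 24 + 12 = 36)
S(v, h) = 36
M*S(-2*(2 - 4), 5) = 356*36 = 12816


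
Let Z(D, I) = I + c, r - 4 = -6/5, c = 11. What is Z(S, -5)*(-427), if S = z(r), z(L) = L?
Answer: -2562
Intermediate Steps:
r = 14/5 (r = 4 - 6/5 = 14/5 ≈ 2.8000)
S = 14/5 ≈ 2.8000
Z(D, I) = 11 + I (Z(D, I) = I + 11 = 11 + I)
Z(S, -5)*(-427) = (11 - 5)*(-427) = 6*(-427) = -2562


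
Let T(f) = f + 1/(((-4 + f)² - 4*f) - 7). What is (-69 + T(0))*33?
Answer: -6820/3 ≈ -2273.3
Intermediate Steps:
T(f) = f + 1/(-7 + (-4 + f)² - 4*f)
(-69 + T(0))*33 = (-69 + (1 + 0³ - 12*0² + 9*0)/(9 + 0² - 12*0))*33 = (-69 + (1 + 0 - 12*0 + 0)/(9 + 0 + 0))*33 = (-69 + (1 + 0 + 0 + 0)/9)*33 = (-69 + (⅑)*1)*33 = (-69 + ⅑)*33 = -620/9*33 = -6820/3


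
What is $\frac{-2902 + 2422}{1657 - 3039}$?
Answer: $\frac{240}{691} \approx 0.34732$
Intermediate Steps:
$\frac{-2902 + 2422}{1657 - 3039} = - \frac{480}{-1382} = \left(-480\right) \left(- \frac{1}{1382}\right) = \frac{240}{691}$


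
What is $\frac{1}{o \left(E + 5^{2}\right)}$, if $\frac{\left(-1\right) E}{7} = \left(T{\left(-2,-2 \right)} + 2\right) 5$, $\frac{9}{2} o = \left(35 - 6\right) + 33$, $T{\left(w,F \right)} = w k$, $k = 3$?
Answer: $\frac{3}{6820} \approx 0.00043988$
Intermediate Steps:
$T{\left(w,F \right)} = 3 w$ ($T{\left(w,F \right)} = w 3 = 3 w$)
$o = \frac{124}{9}$ ($o = \frac{2 \left(\left(35 - 6\right) + 33\right)}{9} = \frac{2 \left(29 + 33\right)}{9} = \frac{2}{9} \cdot 62 = \frac{124}{9} \approx 13.778$)
$E = 140$ ($E = - 7 \left(3 \left(-2\right) + 2\right) 5 = - 7 \left(-6 + 2\right) 5 = - 7 \left(\left(-4\right) 5\right) = \left(-7\right) \left(-20\right) = 140$)
$\frac{1}{o \left(E + 5^{2}\right)} = \frac{1}{\frac{124}{9} \left(140 + 5^{2}\right)} = \frac{1}{\frac{124}{9} \left(140 + 25\right)} = \frac{1}{\frac{124}{9} \cdot 165} = \frac{1}{\frac{6820}{3}} = \frac{3}{6820}$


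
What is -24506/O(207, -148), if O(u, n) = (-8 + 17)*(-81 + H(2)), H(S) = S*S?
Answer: 24506/693 ≈ 35.362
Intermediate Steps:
H(S) = S²
O(u, n) = -693 (O(u, n) = (-8 + 17)*(-81 + 2²) = 9*(-81 + 4) = 9*(-77) = -693)
-24506/O(207, -148) = -24506/(-693) = -24506*(-1/693) = 24506/693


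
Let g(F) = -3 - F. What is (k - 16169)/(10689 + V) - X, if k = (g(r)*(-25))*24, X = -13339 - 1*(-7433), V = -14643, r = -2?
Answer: 23367893/3954 ≈ 5909.9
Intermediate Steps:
X = -5906 (X = -13339 + 7433 = -5906)
k = 600 (k = ((-3 - 1*(-2))*(-25))*24 = ((-3 + 2)*(-25))*24 = -1*(-25)*24 = 25*24 = 600)
(k - 16169)/(10689 + V) - X = (600 - 16169)/(10689 - 14643) - 1*(-5906) = -15569/(-3954) + 5906 = -15569*(-1/3954) + 5906 = 15569/3954 + 5906 = 23367893/3954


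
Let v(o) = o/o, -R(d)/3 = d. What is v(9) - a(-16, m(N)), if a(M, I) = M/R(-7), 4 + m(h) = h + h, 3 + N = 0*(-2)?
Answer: 37/21 ≈ 1.7619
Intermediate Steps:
R(d) = -3*d
v(o) = 1
N = -3 (N = -3 + 0*(-2) = -3 + 0 = -3)
m(h) = -4 + 2*h (m(h) = -4 + (h + h) = -4 + 2*h)
a(M, I) = M/21 (a(M, I) = M/((-3*(-7))) = M/21)
v(9) - a(-16, m(N)) = 1 - (-16)/21 = 1 - 1*(-16/21) = 1 + 16/21 = 37/21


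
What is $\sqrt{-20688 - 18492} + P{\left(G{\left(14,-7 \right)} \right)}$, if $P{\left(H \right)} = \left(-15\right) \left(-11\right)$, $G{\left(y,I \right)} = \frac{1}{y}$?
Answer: $165 + 2 i \sqrt{9795} \approx 165.0 + 197.94 i$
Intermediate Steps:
$P{\left(H \right)} = 165$
$\sqrt{-20688 - 18492} + P{\left(G{\left(14,-7 \right)} \right)} = \sqrt{-20688 - 18492} + 165 = \sqrt{-39180} + 165 = 2 i \sqrt{9795} + 165 = 165 + 2 i \sqrt{9795}$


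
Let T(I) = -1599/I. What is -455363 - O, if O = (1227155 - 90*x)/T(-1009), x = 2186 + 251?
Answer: -134232374/123 ≈ -1.0913e+6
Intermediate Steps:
x = 2437
O = 78222725/123 (O = (1227155 - 90*2437)/((-1599/(-1009))) = (1227155 - 1*219330)/((-1599*(-1/1009))) = (1227155 - 219330)/(1599/1009) = 1007825*(1009/1599) = 78222725/123 ≈ 6.3596e+5)
-455363 - O = -455363 - 1*78222725/123 = -455363 - 78222725/123 = -134232374/123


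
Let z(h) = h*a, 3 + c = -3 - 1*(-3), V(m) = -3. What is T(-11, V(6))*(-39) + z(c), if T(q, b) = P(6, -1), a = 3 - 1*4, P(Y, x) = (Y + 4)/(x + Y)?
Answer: -75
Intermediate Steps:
P(Y, x) = (4 + Y)/(Y + x)
c = -3 (c = -3 + (-3 - 1*(-3)) = -3 + (-3 + 3) = -3 + 0 = -3)
a = -1 (a = 3 - 4 = -1)
T(q, b) = 2 (T(q, b) = (4 + 6)/(6 - 1) = 10/5 = (⅕)*10 = 2)
z(h) = -h (z(h) = h*(-1) = -h)
T(-11, V(6))*(-39) + z(c) = 2*(-39) - 1*(-3) = -78 + 3 = -75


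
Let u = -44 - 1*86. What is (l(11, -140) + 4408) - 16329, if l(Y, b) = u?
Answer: -12051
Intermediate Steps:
u = -130 (u = -44 - 86 = -130)
l(Y, b) = -130
(l(11, -140) + 4408) - 16329 = (-130 + 4408) - 16329 = 4278 - 16329 = -12051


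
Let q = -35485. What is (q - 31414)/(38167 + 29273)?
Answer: -66899/67440 ≈ -0.99198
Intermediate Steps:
(q - 31414)/(38167 + 29273) = (-35485 - 31414)/(38167 + 29273) = -66899/67440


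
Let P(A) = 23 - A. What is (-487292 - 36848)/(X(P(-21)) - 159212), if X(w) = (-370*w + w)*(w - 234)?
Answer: -131035/731407 ≈ -0.17915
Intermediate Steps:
X(w) = -369*w*(-234 + w) (X(w) = (-369*w)*(-234 + w) = -369*w*(-234 + w))
(-487292 - 36848)/(X(P(-21)) - 159212) = (-487292 - 36848)/(369*(23 - 1*(-21))*(234 - (23 - 1*(-21))) - 159212) = -524140/(369*(23 + 21)*(234 - (23 + 21)) - 159212) = -524140/(369*44*(234 - 1*44) - 159212) = -524140/(369*44*(234 - 44) - 159212) = -524140/(369*44*190 - 159212) = -524140/(3084840 - 159212) = -524140/2925628 = -524140*1/2925628 = -131035/731407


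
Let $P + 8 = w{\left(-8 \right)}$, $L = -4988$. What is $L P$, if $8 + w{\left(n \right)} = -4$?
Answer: $99760$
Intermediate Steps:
$w{\left(n \right)} = -12$ ($w{\left(n \right)} = -8 - 4 = -12$)
$P = -20$ ($P = -8 - 12 = -20$)
$L P = \left(-4988\right) \left(-20\right) = 99760$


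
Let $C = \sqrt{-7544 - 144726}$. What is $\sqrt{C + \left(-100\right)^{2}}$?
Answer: $\sqrt{10000 + i \sqrt{152270}} \approx 100.02 + 1.951 i$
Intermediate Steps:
$C = i \sqrt{152270}$ ($C = \sqrt{-152270} = i \sqrt{152270} \approx 390.22 i$)
$\sqrt{C + \left(-100\right)^{2}} = \sqrt{i \sqrt{152270} + \left(-100\right)^{2}} = \sqrt{i \sqrt{152270} + 10000} = \sqrt{10000 + i \sqrt{152270}}$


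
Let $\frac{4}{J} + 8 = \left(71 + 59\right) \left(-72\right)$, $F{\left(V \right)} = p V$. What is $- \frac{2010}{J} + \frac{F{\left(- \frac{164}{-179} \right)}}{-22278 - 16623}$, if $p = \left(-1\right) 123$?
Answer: $\frac{10926359616784}{2321093} \approx 4.7074 \cdot 10^{6}$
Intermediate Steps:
$p = -123$
$F{\left(V \right)} = - 123 V$
$J = - \frac{1}{2342}$ ($J = \frac{4}{-8 + \left(71 + 59\right) \left(-72\right)} = \frac{4}{-8 + 130 \left(-72\right)} = \frac{4}{-8 - 9360} = \frac{4}{-9368} = 4 \left(- \frac{1}{9368}\right) = - \frac{1}{2342} \approx -0.00042699$)
$- \frac{2010}{J} + \frac{F{\left(- \frac{164}{-179} \right)}}{-22278 - 16623} = - \frac{2010}{- \frac{1}{2342}} + \frac{\left(-123\right) \left(- \frac{164}{-179}\right)}{-22278 - 16623} = \left(-2010\right) \left(-2342\right) + \frac{\left(-123\right) \left(\left(-164\right) \left(- \frac{1}{179}\right)\right)}{-22278 - 16623} = 4707420 + \frac{\left(-123\right) \frac{164}{179}}{-38901} = 4707420 - - \frac{6724}{2321093} = 4707420 + \frac{6724}{2321093} = \frac{10926359616784}{2321093}$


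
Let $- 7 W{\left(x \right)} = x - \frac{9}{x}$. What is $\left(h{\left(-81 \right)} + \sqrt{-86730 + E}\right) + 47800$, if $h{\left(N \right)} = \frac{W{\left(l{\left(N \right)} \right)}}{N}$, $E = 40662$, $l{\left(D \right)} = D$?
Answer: $\frac{34846096}{729} + 2 i \sqrt{11517} \approx 47800.0 + 214.63 i$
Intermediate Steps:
$W{\left(x \right)} = - \frac{x}{7} + \frac{9}{7 x}$ ($W{\left(x \right)} = - \frac{x - \frac{9}{x}}{7} = - \frac{x}{7} + \frac{9}{7 x}$)
$h{\left(N \right)} = \frac{9 - N^{2}}{7 N^{2}}$ ($h{\left(N \right)} = \frac{\frac{1}{7} \frac{1}{N} \left(9 - N^{2}\right)}{N} = \frac{9 - N^{2}}{7 N^{2}}$)
$\left(h{\left(-81 \right)} + \sqrt{-86730 + E}\right) + 47800 = \left(\frac{9 - \left(-81\right)^{2}}{7 \cdot 6561} + \sqrt{-86730 + 40662}\right) + 47800 = \left(\frac{1}{7} \cdot \frac{1}{6561} \left(9 - 6561\right) + \sqrt{-46068}\right) + 47800 = \left(\frac{1}{7} \cdot \frac{1}{6561} \left(9 - 6561\right) + 2 i \sqrt{11517}\right) + 47800 = \left(\frac{1}{7} \cdot \frac{1}{6561} \left(-6552\right) + 2 i \sqrt{11517}\right) + 47800 = \left(- \frac{104}{729} + 2 i \sqrt{11517}\right) + 47800 = \frac{34846096}{729} + 2 i \sqrt{11517}$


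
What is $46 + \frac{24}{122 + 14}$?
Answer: $\frac{785}{17} \approx 46.176$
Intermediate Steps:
$46 + \frac{24}{122 + 14} = 46 + \frac{24}{136} = 46 + 24 \cdot \frac{1}{136} = 46 + \frac{3}{17} = \frac{785}{17}$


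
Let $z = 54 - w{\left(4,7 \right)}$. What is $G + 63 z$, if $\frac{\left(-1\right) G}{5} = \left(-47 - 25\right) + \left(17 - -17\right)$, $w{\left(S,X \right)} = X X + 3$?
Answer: $316$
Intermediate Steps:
$w{\left(S,X \right)} = 3 + X^{2}$ ($w{\left(S,X \right)} = X^{2} + 3 = 3 + X^{2}$)
$G = 190$ ($G = - 5 \left(\left(-47 - 25\right) + \left(17 - -17\right)\right) = - 5 \left(-72 + \left(17 + 17\right)\right) = - 5 \left(-72 + 34\right) = \left(-5\right) \left(-38\right) = 190$)
$z = 2$ ($z = 54 - \left(3 + 7^{2}\right) = 54 - \left(3 + 49\right) = 54 - 52 = 2$)
$G + 63 z = 190 + 63 \cdot 2 = 190 + 126 = 316$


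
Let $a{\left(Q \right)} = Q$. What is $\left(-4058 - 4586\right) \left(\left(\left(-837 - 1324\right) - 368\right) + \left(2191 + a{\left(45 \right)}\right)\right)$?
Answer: $2532692$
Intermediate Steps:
$\left(-4058 - 4586\right) \left(\left(\left(-837 - 1324\right) - 368\right) + \left(2191 + a{\left(45 \right)}\right)\right) = \left(-4058 - 4586\right) \left(\left(\left(-837 - 1324\right) - 368\right) + \left(2191 + 45\right)\right) = - 8644 \left(\left(-2161 - 368\right) + 2236\right) = - 8644 \left(-2529 + 2236\right) = \left(-8644\right) \left(-293\right) = 2532692$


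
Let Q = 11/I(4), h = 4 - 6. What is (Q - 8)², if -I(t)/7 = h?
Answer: 10201/196 ≈ 52.046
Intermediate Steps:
h = -2
I(t) = 14 (I(t) = -7*(-2) = 14)
Q = 11/14 ≈ 0.78571
(Q - 8)² = (11/14 - 8)² = (-101/14)² = 10201/196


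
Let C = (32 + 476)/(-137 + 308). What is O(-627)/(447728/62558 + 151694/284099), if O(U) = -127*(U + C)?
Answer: 120427961792094703/11686888152702 ≈ 10305.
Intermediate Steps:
C = 508/171 ≈ 2.9708
O(U) = -64516/171 - 127*U (O(U) = -127*(U + 508/171) = -127*(508/171 + U) = -64516/171 - 127*U)
O(-627)/(447728/62558 + 151694/284099) = (-64516/171 - 127*(-627))/(447728/62558 + 151694/284099) = (-64516/171 + 79629)/(447728*(1/62558) + 151694*(1/284099)) = 13552043/(171*(223864/31279 + 151694/284099)) = 13552043/(171*(68344375162/8886332621)) = (13552043/171)*(8886332621/68344375162) = 120427961792094703/11686888152702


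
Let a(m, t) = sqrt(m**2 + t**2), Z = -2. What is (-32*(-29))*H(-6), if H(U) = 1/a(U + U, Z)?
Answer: 464*sqrt(37)/37 ≈ 76.281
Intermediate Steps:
H(U) = 1/sqrt(4 + 4*U**2) (H(U) = 1/(sqrt((U + U)**2 + (-2)**2)) = 1/(sqrt((2*U)**2 + 4)) = 1/(sqrt(4*U**2 + 4)) = 1/(sqrt(4 + 4*U**2)) = 1/sqrt(4 + 4*U**2))
(-32*(-29))*H(-6) = (-32*(-29))*(1/(2*sqrt(1 + (-6)**2))) = 928*(1/(2*sqrt(1 + 36))) = 928*(1/(2*sqrt(37))) = 928*((sqrt(37)/37)/2) = 928*(sqrt(37)/74) = 464*sqrt(37)/37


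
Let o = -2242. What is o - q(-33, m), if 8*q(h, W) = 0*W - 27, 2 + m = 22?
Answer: -17909/8 ≈ -2238.6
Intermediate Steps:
m = 20 (m = -2 + 22 = 20)
q(h, W) = -27/8 (q(h, W) = (0*W - 27)/8 = (0 - 27)/8 = (1/8)*(-27) = -27/8)
o - q(-33, m) = -2242 - 1*(-27/8) = -2242 + 27/8 = -17909/8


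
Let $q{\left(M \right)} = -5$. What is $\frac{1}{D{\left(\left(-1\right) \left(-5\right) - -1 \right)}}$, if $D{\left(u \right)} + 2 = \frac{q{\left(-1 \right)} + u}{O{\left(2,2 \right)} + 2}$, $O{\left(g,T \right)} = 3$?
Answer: $- \frac{5}{9} \approx -0.55556$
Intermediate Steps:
$D{\left(u \right)} = -3 + \frac{u}{5}$ ($D{\left(u \right)} = -2 + \frac{-5 + u}{3 + 2} = -2 + \frac{-5 + u}{5} = -2 + \left(-5 + u\right) \frac{1}{5} = -2 + \left(-1 + \frac{u}{5}\right) = -3 + \frac{u}{5}$)
$\frac{1}{D{\left(\left(-1\right) \left(-5\right) - -1 \right)}} = \frac{1}{-3 + \frac{\left(-1\right) \left(-5\right) - -1}{5}} = \frac{1}{-3 + \frac{5 + 1}{5}} = \frac{1}{-3 + \frac{1}{5} \cdot 6} = \frac{1}{-3 + \frac{6}{5}} = \frac{1}{- \frac{9}{5}} = - \frac{5}{9}$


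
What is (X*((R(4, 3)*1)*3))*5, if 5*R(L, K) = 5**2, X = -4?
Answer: -300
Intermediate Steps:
R(L, K) = 5 (R(L, K) = (1/5)*5**2 = (1/5)*25 = 5)
(X*((R(4, 3)*1)*3))*5 = -4*5*1*3*5 = -20*3*5 = -4*15*5 = -60*5 = -300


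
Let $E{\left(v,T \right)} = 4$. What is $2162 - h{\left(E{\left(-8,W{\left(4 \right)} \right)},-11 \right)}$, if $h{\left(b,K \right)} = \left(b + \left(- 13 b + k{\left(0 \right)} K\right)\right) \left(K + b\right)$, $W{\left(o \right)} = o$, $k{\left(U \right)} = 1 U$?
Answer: $1826$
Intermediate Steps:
$k{\left(U \right)} = U$
$h{\left(b,K \right)} = - 12 b \left(K + b\right)$ ($h{\left(b,K \right)} = \left(b + \left(- 13 b + 0 K\right)\right) \left(K + b\right) = \left(b + \left(- 13 b + 0\right)\right) \left(K + b\right) = \left(b - 13 b\right) \left(K + b\right) = - 12 b \left(K + b\right)$)
$2162 - h{\left(E{\left(-8,W{\left(4 \right)} \right)},-11 \right)} = 2162 - 12 \cdot 4 \left(\left(-1\right) \left(-11\right) - 4\right) = 2162 - 12 \cdot 4 \left(11 - 4\right) = 2162 - 12 \cdot 4 \cdot 7 = 2162 - 336 = 1826$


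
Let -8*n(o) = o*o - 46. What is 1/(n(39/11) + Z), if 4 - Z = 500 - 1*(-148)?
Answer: -968/619347 ≈ -0.0015629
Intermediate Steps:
n(o) = 23/4 - o²/8 (n(o) = -(o*o - 46)/8 = -(o² - 46)/8 = -(-46 + o²)/8 = 23/4 - o²/8)
Z = -644 (Z = 4 - (500 - 1*(-148)) = 4 - (500 + 148) = 4 - 1*648 = 4 - 648 = -644)
1/(n(39/11) + Z) = 1/((23/4 - (39/11)²/8) - 644) = 1/((23/4 - ⅛*1521/121) - 644) = 1/((23/4 - 1521/968) - 644) = 1/(4045/968 - 644) = 1/(-619347/968) = -968/619347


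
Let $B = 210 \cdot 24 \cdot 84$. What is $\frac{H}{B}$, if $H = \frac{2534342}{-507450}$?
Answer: $- \frac{1267171}{107417016000} \approx -1.1797 \cdot 10^{-5}$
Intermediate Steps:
$B = 423360$ ($B = 5040 \cdot 84 = 423360$)
$H = - \frac{1267171}{253725}$ ($H = 2534342 \left(- \frac{1}{507450}\right) = - \frac{1267171}{253725} \approx -4.9943$)
$\frac{H}{B} = - \frac{1267171}{253725 \cdot 423360} = \left(- \frac{1267171}{253725}\right) \frac{1}{423360} = - \frac{1267171}{107417016000}$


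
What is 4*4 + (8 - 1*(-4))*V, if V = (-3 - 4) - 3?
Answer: -104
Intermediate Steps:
V = -10 (V = -7 - 3 = -10)
4*4 + (8 - 1*(-4))*V = 4*4 + (8 - 1*(-4))*(-10) = 16 + (8 + 4)*(-10) = 16 + 12*(-10) = 16 - 120 = -104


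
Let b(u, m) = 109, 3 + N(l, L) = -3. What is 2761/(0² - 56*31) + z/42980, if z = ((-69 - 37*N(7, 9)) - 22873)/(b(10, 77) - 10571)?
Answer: -4433795973/2787871912 ≈ -1.5904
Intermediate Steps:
N(l, L) = -6 (N(l, L) = -3 - 3 = -6)
z = 11360/5231 (z = ((-69 - 37*(-6)) - 22873)/(109 - 10571) = ((-69 + 222) - 22873)/(-10462) = (153 - 22873)*(-1/10462) = -22720*(-1/10462) = 11360/5231 ≈ 2.1717)
2761/(0² - 56*31) + z/42980 = 2761/(0² - 56*31) + (11360/5231)/42980 = 2761/(0 - 1736) + (11360/5231)*(1/42980) = 2761/(-1736) + 568/11241419 = 2761*(-1/1736) + 568/11241419 = -2761/1736 + 568/11241419 = -4433795973/2787871912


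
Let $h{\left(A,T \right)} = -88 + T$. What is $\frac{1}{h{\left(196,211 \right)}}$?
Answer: $\frac{1}{123} \approx 0.0081301$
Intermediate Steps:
$\frac{1}{h{\left(196,211 \right)}} = \frac{1}{-88 + 211} = \frac{1}{123}$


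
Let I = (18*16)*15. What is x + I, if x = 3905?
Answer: 8225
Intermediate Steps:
I = 4320 (I = 288*15 = 4320)
x + I = 3905 + 4320 = 8225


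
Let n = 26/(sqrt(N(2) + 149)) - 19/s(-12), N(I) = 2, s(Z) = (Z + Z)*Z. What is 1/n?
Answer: 826272/56015633 + 2156544*sqrt(151)/56015633 ≈ 0.48783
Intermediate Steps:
s(Z) = 2*Z**2 (s(Z) = (2*Z)*Z = 2*Z**2)
n = -19/288 + 26*sqrt(151)/151 (n = 26/(sqrt(2 + 149)) - 19/(2*(-12)**2) = 26/(sqrt(151)) - 19/(2*144) = 26*(sqrt(151)/151) - 19/288 = 26*sqrt(151)/151 - 19*1/288 = 26*sqrt(151)/151 - 19/288 = -19/288 + 26*sqrt(151)/151 ≈ 2.0499)
1/n = 1/(-19/288 + 26*sqrt(151)/151)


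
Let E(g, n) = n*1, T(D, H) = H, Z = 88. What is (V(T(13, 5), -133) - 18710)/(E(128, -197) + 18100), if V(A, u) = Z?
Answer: -18622/17903 ≈ -1.0402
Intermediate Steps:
V(A, u) = 88
E(g, n) = n
(V(T(13, 5), -133) - 18710)/(E(128, -197) + 18100) = (88 - 18710)/(-197 + 18100) = -18622/17903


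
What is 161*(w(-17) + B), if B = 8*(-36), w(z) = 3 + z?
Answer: -48622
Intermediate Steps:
B = -288
161*(w(-17) + B) = 161*((3 - 17) - 288) = 161*(-14 - 288) = 161*(-302) = -48622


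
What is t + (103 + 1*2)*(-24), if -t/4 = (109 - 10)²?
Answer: -41724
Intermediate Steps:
t = -39204 (t = -4*(109 - 10)² = -4*99² = -4*9801 = -39204)
t + (103 + 1*2)*(-24) = -39204 + (103 + 1*2)*(-24) = -39204 + (103 + 2)*(-24) = -39204 + 105*(-24) = -39204 - 2520 = -41724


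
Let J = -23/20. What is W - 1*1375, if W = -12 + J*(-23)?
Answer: -27211/20 ≈ -1360.6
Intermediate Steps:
J = -23/20 (J = -23*1/20 = -23/20 ≈ -1.1500)
W = 289/20 (W = -12 - 23/20*(-23) = -12 + 529/20 = 289/20 ≈ 14.450)
W - 1*1375 = 289/20 - 1*1375 = 289/20 - 1375 = -27211/20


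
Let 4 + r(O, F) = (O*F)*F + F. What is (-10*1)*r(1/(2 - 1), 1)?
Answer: 20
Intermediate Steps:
r(O, F) = -4 + F + O*F² (r(O, F) = -4 + ((O*F)*F + F) = -4 + ((F*O)*F + F) = -4 + (O*F² + F) = -4 + (F + O*F²) = -4 + F + O*F²)
(-10*1)*r(1/(2 - 1), 1) = (-10*1)*(-4 + 1 + 1²/(2 - 1)) = -10*(-4 + 1 + 1/1) = -10*(-4 + 1 + 1*1) = -10*(-4 + 1 + 1) = -10*(-2) = 20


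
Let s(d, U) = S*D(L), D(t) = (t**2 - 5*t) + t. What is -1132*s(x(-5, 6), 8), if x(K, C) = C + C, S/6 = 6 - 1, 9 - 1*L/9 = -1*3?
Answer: -381438720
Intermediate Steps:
L = 108 (L = 81 - (-9)*3 = 81 - 9*(-3) = 81 + 27 = 108)
S = 30 (S = 6*(6 - 1) = 6*5 = 30)
D(t) = t**2 - 4*t
x(K, C) = 2*C
s(d, U) = 336960 (s(d, U) = 30*(108*(-4 + 108)) = 30*(108*104) = 30*11232 = 336960)
-1132*s(x(-5, 6), 8) = -1132*336960 = -381438720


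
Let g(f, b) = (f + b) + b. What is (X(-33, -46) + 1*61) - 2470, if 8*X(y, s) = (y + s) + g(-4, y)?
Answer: -19421/8 ≈ -2427.6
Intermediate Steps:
g(f, b) = f + 2*b (g(f, b) = (b + f) + b = f + 2*b)
X(y, s) = -½ + s/8 + 3*y/8 (X(y, s) = ((y + s) + (-4 + 2*y))/8 = ((s + y) + (-4 + 2*y))/8 = (-4 + s + 3*y)/8 = -½ + s/8 + 3*y/8)
(X(-33, -46) + 1*61) - 2470 = ((-½ + (⅛)*(-46) + (3/8)*(-33)) + 1*61) - 2470 = ((-½ - 23/4 - 99/8) + 61) - 2470 = (-149/8 + 61) - 2470 = 339/8 - 2470 = -19421/8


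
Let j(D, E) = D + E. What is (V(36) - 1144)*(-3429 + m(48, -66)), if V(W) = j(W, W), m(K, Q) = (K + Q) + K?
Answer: 3643728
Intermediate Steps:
m(K, Q) = Q + 2*K
V(W) = 2*W (V(W) = W + W = 2*W)
(V(36) - 1144)*(-3429 + m(48, -66)) = (2*36 - 1144)*(-3429 + (-66 + 2*48)) = (72 - 1144)*(-3429 + (-66 + 96)) = -1072*(-3429 + 30) = -1072*(-3399) = 3643728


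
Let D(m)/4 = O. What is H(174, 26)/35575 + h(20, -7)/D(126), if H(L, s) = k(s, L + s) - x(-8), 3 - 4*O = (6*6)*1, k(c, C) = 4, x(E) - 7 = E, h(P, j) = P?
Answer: -142267/234795 ≈ -0.60592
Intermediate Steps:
x(E) = 7 + E
O = -33/4 (O = ¾ - 6*6/4 = ¾ - 9 = -33/4 ≈ -8.2500)
D(m) = -33 (D(m) = 4*(-33/4) = -33)
H(L, s) = 5 (H(L, s) = 4 - (7 - 8) = 4 - 1*(-1) = 4 + 1 = 5)
H(174, 26)/35575 + h(20, -7)/D(126) = 5/35575 + 20/(-33) = 5*(1/35575) + 20*(-1/33) = 1/7115 - 20/33 = -142267/234795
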